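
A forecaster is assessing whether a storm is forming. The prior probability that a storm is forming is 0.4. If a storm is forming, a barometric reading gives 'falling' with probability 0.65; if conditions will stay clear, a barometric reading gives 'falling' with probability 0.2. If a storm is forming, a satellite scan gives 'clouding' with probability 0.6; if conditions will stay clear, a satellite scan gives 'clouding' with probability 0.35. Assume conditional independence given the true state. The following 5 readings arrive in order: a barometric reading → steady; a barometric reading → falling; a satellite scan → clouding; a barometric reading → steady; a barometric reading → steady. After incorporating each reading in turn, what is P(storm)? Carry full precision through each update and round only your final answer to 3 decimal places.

After a barometric reading='steady': P(storm) = 0.35·0.4000 / (0.35·0.4000 + 0.8·0.6000) ≈ 0.2258
After a barometric reading='falling': P(storm) = 0.65·0.2258 / (0.65·0.2258 + 0.2·0.7742) ≈ 0.4866
After a satellite scan='clouding': P(storm) = 0.6·0.4866 / (0.6·0.4866 + 0.35·0.5134) ≈ 0.6190
After a barometric reading='steady': P(storm) = 0.35·0.6190 / (0.35·0.6190 + 0.8·0.3810) ≈ 0.4155
After a barometric reading='steady': P(storm) = 0.35·0.4155 / (0.35·0.4155 + 0.8·0.5845) ≈ 0.2372

0.237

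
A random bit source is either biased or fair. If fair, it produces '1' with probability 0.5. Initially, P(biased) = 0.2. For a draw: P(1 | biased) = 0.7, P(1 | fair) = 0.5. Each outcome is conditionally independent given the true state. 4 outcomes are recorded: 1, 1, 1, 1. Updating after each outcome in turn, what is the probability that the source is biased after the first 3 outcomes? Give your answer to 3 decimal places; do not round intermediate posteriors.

0.407

Apply Bayes' rule sequentially, carrying P(biased) forward.
After '1': P(biased) = 0.7·0.2000 / (0.7·0.2000 + 0.5·0.8000) ≈ 0.2593
After '1': P(biased) = 0.7·0.2593 / (0.7·0.2593 + 0.5·0.7407) ≈ 0.3289
After '1': P(biased) = 0.7·0.3289 / (0.7·0.3289 + 0.5·0.6711) ≈ 0.4069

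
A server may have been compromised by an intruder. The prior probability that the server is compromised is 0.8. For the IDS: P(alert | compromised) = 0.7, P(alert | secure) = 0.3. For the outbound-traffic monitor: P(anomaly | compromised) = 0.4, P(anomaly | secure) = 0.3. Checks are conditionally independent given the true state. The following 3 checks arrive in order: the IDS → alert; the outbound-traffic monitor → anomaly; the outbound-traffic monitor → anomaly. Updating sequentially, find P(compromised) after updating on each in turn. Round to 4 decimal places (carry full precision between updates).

After the IDS='alert': P(compromised) = 0.7·0.8000 / (0.7·0.8000 + 0.3·0.2000) ≈ 0.9032
After the outbound-traffic monitor='anomaly': P(compromised) = 0.4·0.9032 / (0.4·0.9032 + 0.3·0.0968) ≈ 0.9256
After the outbound-traffic monitor='anomaly': P(compromised) = 0.4·0.9256 / (0.4·0.9256 + 0.3·0.0744) ≈ 0.9432

0.9432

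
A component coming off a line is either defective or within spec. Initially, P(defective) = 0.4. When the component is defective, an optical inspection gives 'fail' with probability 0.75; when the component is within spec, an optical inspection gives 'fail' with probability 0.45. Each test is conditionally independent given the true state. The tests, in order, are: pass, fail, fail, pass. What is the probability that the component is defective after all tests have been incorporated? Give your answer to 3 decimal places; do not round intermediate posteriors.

0.277

After 'pass': P(defective) = 0.25·0.4000 / (0.25·0.4000 + 0.55·0.6000) ≈ 0.2326
After 'fail': P(defective) = 0.75·0.2326 / (0.75·0.2326 + 0.45·0.7674) ≈ 0.3356
After 'fail': P(defective) = 0.75·0.3356 / (0.75·0.3356 + 0.45·0.6644) ≈ 0.4570
After 'pass': P(defective) = 0.25·0.4570 / (0.25·0.4570 + 0.55·0.5430) ≈ 0.2767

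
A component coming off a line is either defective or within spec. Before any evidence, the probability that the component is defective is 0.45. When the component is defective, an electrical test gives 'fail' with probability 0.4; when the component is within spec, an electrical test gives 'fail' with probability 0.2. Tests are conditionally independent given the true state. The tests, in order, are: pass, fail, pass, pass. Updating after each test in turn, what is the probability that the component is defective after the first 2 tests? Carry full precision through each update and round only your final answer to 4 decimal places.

Apply Bayes' rule sequentially, carrying P(defective) forward.
After 'pass': P(defective) = 0.6·0.4500 / (0.6·0.4500 + 0.8·0.5500) ≈ 0.3803
After 'fail': P(defective) = 0.4·0.3803 / (0.4·0.3803 + 0.2·0.6197) ≈ 0.5510

0.5510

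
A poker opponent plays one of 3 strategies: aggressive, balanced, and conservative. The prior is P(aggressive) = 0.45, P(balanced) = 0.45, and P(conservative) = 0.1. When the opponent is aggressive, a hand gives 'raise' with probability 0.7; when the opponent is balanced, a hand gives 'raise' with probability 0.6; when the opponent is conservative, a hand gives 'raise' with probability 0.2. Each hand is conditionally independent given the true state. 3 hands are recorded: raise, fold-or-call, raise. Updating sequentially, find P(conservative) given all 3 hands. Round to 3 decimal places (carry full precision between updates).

0.024

After 'raise': normaliser = 0.7·0.4500 + 0.6·0.4500 + 0.2·0.1000; P(aggressive) ≈ 0.5207, P(balanced) ≈ 0.4463, P(conservative) ≈ 0.0331
After 'fold-or-call': normaliser = 0.3·0.5207 + 0.4·0.4463 + 0.8·0.0331; P(aggressive) ≈ 0.4325, P(balanced) ≈ 0.4943, P(conservative) ≈ 0.0732
After 'raise': normaliser = 0.7·0.4325 + 0.6·0.4943 + 0.2·0.0732; P(aggressive) ≈ 0.4931, P(balanced) ≈ 0.4830, P(conservative) ≈ 0.0239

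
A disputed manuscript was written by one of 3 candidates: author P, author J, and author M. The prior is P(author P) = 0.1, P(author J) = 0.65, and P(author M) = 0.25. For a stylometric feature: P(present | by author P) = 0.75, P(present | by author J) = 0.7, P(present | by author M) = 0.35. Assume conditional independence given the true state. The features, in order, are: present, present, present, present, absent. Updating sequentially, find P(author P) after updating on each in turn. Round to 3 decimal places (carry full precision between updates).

0.138

Each posterior becomes the prior for the next update.
After 'present': normaliser = 0.75·0.1000 + 0.7·0.6500 + 0.35·0.2500; P(author P) ≈ 0.1215, P(author J) ≈ 0.7368, P(author M) ≈ 0.1417
After 'present': normaliser = 0.75·0.1215 + 0.7·0.7368 + 0.35·0.1417; P(author P) ≈ 0.1388, P(author J) ≈ 0.7857, P(author M) ≈ 0.0755
After 'present': normaliser = 0.75·0.1388 + 0.7·0.7857 + 0.35·0.0755; P(author P) ≈ 0.1529, P(author J) ≈ 0.8082, P(author M) ≈ 0.0389
After 'present': normaliser = 0.75·0.1529 + 0.7·0.8082 + 0.35·0.0389; P(author P) ≈ 0.1653, P(author J) ≈ 0.8151, P(author M) ≈ 0.0196
After 'absent': normaliser = 0.25·0.1653 + 0.3·0.8151 + 0.65·0.0196; P(author P) ≈ 0.1384, P(author J) ≈ 0.8190, P(author M) ≈ 0.0427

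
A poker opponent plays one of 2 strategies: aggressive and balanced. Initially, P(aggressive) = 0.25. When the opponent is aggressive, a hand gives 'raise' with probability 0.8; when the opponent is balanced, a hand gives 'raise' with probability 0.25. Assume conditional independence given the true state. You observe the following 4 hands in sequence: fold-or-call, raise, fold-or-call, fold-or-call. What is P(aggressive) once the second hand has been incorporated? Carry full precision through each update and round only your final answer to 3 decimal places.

0.221

After 'fold-or-call': P(aggressive) = 0.2·0.2500 / (0.2·0.2500 + 0.75·0.7500) ≈ 0.0816
After 'raise': P(aggressive) = 0.8·0.0816 / (0.8·0.0816 + 0.25·0.9184) ≈ 0.2215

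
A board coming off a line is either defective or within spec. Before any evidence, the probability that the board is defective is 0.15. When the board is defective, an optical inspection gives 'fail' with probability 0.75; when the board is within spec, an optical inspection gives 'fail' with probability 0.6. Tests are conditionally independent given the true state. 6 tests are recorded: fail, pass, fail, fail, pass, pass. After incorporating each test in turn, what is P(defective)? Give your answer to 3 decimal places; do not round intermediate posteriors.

0.078

Apply Bayes' rule sequentially, carrying P(defective) forward.
After 'fail': P(defective) = 0.75·0.1500 / (0.75·0.1500 + 0.6·0.8500) ≈ 0.1807
After 'pass': P(defective) = 0.25·0.1807 / (0.25·0.1807 + 0.4·0.8193) ≈ 0.1212
After 'fail': P(defective) = 0.75·0.1212 / (0.75·0.1212 + 0.6·0.8788) ≈ 0.1470
After 'fail': P(defective) = 0.75·0.1470 / (0.75·0.1470 + 0.6·0.8530) ≈ 0.1772
After 'pass': P(defective) = 0.25·0.1772 / (0.25·0.1772 + 0.4·0.8228) ≈ 0.1187
After 'pass': P(defective) = 0.25·0.1187 / (0.25·0.1187 + 0.4·0.8813) ≈ 0.0776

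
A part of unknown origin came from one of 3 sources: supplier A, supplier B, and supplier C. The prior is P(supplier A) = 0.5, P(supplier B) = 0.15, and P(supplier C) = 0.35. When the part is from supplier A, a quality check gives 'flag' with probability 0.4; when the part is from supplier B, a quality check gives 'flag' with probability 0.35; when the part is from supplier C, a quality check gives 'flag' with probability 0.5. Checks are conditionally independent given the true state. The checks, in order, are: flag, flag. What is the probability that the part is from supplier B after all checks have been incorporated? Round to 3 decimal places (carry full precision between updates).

After 'flag': normaliser = 0.4·0.5000 + 0.35·0.1500 + 0.5·0.3500; P(supplier A) ≈ 0.4678, P(supplier B) ≈ 0.1228, P(supplier C) ≈ 0.4094
After 'flag': normaliser = 0.4·0.4678 + 0.35·0.1228 + 0.5·0.4094; P(supplier A) ≈ 0.4304, P(supplier B) ≈ 0.0989, P(supplier C) ≈ 0.4707

0.099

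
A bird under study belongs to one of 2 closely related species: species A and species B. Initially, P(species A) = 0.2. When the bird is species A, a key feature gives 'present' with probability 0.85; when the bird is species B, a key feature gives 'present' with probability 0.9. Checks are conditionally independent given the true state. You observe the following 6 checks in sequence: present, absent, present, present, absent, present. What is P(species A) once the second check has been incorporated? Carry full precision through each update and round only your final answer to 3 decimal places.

After 'present': P(species A) = 0.85·0.2000 / (0.85·0.2000 + 0.9·0.8000) ≈ 0.1910
After 'absent': P(species A) = 0.15·0.1910 / (0.15·0.1910 + 0.1·0.8090) ≈ 0.2615

0.262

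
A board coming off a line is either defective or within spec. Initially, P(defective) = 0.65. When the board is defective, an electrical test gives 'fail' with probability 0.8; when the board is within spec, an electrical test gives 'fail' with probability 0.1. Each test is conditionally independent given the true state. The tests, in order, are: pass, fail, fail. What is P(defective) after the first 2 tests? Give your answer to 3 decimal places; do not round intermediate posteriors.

0.768

After 'pass': P(defective) = 0.2·0.6500 / (0.2·0.6500 + 0.9·0.3500) ≈ 0.2921
After 'fail': P(defective) = 0.8·0.2921 / (0.8·0.2921 + 0.1·0.7079) ≈ 0.7675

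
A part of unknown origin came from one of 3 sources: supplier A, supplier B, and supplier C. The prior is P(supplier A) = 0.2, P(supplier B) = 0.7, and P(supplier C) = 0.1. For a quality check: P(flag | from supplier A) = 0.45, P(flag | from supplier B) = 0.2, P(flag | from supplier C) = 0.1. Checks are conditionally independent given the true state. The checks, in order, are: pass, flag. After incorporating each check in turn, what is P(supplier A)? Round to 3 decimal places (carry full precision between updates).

0.290

After 'pass': normaliser = 0.55·0.2000 + 0.8·0.7000 + 0.9·0.1000; P(supplier A) ≈ 0.1447, P(supplier B) ≈ 0.7368, P(supplier C) ≈ 0.1184
After 'flag': normaliser = 0.45·0.1447 + 0.2·0.7368 + 0.1·0.1184; P(supplier A) ≈ 0.2903, P(supplier B) ≈ 0.6569, P(supplier C) ≈ 0.0528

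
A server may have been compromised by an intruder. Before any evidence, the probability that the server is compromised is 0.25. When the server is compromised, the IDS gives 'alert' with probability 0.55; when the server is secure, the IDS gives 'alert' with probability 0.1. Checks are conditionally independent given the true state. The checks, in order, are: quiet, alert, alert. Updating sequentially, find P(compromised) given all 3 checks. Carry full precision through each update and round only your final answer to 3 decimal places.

After 'quiet': P(compromised) = 0.45·0.2500 / (0.45·0.2500 + 0.9·0.7500) ≈ 0.1429
After 'alert': P(compromised) = 0.55·0.1429 / (0.55·0.1429 + 0.1·0.8571) ≈ 0.4783
After 'alert': P(compromised) = 0.55·0.4783 / (0.55·0.4783 + 0.1·0.5217) ≈ 0.8345

0.834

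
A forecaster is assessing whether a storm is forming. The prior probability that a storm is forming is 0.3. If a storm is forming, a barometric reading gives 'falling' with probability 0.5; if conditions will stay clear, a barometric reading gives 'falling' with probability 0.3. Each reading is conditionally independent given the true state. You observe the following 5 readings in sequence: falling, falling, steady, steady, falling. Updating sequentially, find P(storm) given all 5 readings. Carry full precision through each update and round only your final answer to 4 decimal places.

0.5031

After 'falling': P(storm) = 0.5·0.3000 / (0.5·0.3000 + 0.3·0.7000) ≈ 0.4167
After 'falling': P(storm) = 0.5·0.4167 / (0.5·0.4167 + 0.3·0.5833) ≈ 0.5435
After 'steady': P(storm) = 0.5·0.5435 / (0.5·0.5435 + 0.7·0.4565) ≈ 0.4596
After 'steady': P(storm) = 0.5·0.4596 / (0.5·0.4596 + 0.7·0.5404) ≈ 0.3779
After 'falling': P(storm) = 0.5·0.3779 / (0.5·0.3779 + 0.3·0.6221) ≈ 0.5031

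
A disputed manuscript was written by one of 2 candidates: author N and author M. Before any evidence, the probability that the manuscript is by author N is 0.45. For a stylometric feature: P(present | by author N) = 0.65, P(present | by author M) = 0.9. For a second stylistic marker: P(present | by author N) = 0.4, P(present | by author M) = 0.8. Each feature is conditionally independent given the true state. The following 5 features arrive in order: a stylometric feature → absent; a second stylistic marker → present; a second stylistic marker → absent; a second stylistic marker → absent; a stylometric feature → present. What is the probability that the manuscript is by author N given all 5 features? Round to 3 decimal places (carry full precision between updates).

0.903

After a stylometric feature='absent': P(author N) = 0.35·0.4500 / (0.35·0.4500 + 0.1·0.5500) ≈ 0.7412
After a second stylistic marker='present': P(author N) = 0.4·0.7412 / (0.4·0.7412 + 0.8·0.2588) ≈ 0.5888
After a second stylistic marker='absent': P(author N) = 0.6·0.5888 / (0.6·0.5888 + 0.2·0.4112) ≈ 0.8112
After a second stylistic marker='absent': P(author N) = 0.6·0.8112 / (0.6·0.8112 + 0.2·0.1888) ≈ 0.9280
After a stylometric feature='present': P(author N) = 0.65·0.9280 / (0.65·0.9280 + 0.9·0.0720) ≈ 0.9030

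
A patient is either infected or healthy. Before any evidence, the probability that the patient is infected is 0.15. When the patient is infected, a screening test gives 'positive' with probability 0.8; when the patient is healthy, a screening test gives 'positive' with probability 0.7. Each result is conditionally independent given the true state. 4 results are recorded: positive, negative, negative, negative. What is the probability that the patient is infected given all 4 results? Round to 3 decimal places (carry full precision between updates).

Each posterior becomes the prior for the next update.
After 'positive': P(infected) = 0.8·0.1500 / (0.8·0.1500 + 0.7·0.8500) ≈ 0.1678
After 'negative': P(infected) = 0.2·0.1678 / (0.2·0.1678 + 0.3·0.8322) ≈ 0.1185
After 'negative': P(infected) = 0.2·0.1185 / (0.2·0.1185 + 0.3·0.8815) ≈ 0.0823
After 'negative': P(infected) = 0.2·0.0823 / (0.2·0.0823 + 0.3·0.9177) ≈ 0.0564

0.056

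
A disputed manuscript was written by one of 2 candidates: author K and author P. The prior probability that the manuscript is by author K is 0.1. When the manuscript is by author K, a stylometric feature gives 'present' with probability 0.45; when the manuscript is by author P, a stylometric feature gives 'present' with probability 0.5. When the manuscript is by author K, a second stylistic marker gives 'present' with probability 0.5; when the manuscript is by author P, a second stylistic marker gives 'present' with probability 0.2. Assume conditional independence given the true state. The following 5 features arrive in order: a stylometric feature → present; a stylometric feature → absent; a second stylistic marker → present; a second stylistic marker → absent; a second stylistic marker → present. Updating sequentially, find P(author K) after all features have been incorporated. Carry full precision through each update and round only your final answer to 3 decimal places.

After a stylometric feature='present': P(author K) = 0.45·0.1000 / (0.45·0.1000 + 0.5·0.9000) ≈ 0.0909
After a stylometric feature='absent': P(author K) = 0.55·0.0909 / (0.55·0.0909 + 0.5·0.9091) ≈ 0.0991
After a second stylistic marker='present': P(author K) = 0.5·0.0991 / (0.5·0.0991 + 0.2·0.9009) ≈ 0.2157
After a second stylistic marker='absent': P(author K) = 0.5·0.2157 / (0.5·0.2157 + 0.8·0.7843) ≈ 0.1467
After a second stylistic marker='present': P(author K) = 0.5·0.1467 / (0.5·0.1467 + 0.2·0.8533) ≈ 0.3005

0.301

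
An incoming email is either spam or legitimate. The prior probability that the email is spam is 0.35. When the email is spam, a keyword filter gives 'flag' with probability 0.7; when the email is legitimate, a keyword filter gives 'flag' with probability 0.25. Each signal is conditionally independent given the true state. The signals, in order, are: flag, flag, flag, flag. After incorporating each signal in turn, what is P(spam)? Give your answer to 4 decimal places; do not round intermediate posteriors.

After 'flag': P(spam) = 0.7·0.3500 / (0.7·0.3500 + 0.25·0.6500) ≈ 0.6012
After 'flag': P(spam) = 0.7·0.6012 / (0.7·0.6012 + 0.25·0.3988) ≈ 0.8085
After 'flag': P(spam) = 0.7·0.8085 / (0.7·0.8085 + 0.25·0.1915) ≈ 0.9220
After 'flag': P(spam) = 0.7·0.9220 / (0.7·0.9220 + 0.25·0.0780) ≈ 0.9707

0.9707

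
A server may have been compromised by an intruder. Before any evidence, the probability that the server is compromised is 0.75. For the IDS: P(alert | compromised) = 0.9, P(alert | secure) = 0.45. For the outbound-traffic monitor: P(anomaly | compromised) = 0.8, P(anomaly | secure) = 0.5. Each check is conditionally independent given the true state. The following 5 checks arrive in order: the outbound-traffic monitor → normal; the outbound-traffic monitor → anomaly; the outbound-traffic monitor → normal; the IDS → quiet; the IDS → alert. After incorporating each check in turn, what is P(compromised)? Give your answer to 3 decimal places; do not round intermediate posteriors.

After the outbound-traffic monitor='normal': P(compromised) = 0.2·0.7500 / (0.2·0.7500 + 0.5·0.2500) ≈ 0.5455
After the outbound-traffic monitor='anomaly': P(compromised) = 0.8·0.5455 / (0.8·0.5455 + 0.5·0.4545) ≈ 0.6575
After the outbound-traffic monitor='normal': P(compromised) = 0.2·0.6575 / (0.2·0.6575 + 0.5·0.3425) ≈ 0.4344
After the IDS='quiet': P(compromised) = 0.1·0.4344 / (0.1·0.4344 + 0.55·0.5656) ≈ 0.1225
After the IDS='alert': P(compromised) = 0.9·0.1225 / (0.9·0.1225 + 0.45·0.8775) ≈ 0.2183

0.218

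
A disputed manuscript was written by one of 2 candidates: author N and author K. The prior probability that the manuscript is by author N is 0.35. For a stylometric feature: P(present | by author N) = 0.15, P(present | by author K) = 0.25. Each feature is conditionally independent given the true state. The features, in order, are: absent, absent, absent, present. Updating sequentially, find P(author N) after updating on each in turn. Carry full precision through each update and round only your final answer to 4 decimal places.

After 'absent': P(author N) = 0.85·0.3500 / (0.85·0.3500 + 0.75·0.6500) ≈ 0.3790
After 'absent': P(author N) = 0.85·0.3790 / (0.85·0.3790 + 0.75·0.6210) ≈ 0.4089
After 'absent': P(author N) = 0.85·0.4089 / (0.85·0.4089 + 0.75·0.5911) ≈ 0.4394
After 'present': P(author N) = 0.15·0.4394 / (0.15·0.4394 + 0.25·0.5606) ≈ 0.3199

0.3199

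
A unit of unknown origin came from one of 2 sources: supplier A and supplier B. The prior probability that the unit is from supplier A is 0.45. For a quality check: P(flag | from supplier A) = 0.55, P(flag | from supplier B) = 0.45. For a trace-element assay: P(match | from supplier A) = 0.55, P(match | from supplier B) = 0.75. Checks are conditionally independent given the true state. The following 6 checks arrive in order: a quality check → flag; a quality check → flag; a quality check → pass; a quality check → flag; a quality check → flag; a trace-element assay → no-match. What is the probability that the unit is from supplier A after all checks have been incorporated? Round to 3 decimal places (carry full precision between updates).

0.729

After a quality check='flag': P(supplier A) = 0.55·0.4500 / (0.55·0.4500 + 0.45·0.5500) ≈ 0.5000
After a quality check='flag': P(supplier A) = 0.55·0.5000 / (0.55·0.5000 + 0.45·0.5000) ≈ 0.5500
After a quality check='pass': P(supplier A) = 0.45·0.5500 / (0.45·0.5500 + 0.55·0.4500) ≈ 0.5000
After a quality check='flag': P(supplier A) = 0.55·0.5000 / (0.55·0.5000 + 0.45·0.5000) ≈ 0.5500
After a quality check='flag': P(supplier A) = 0.55·0.5500 / (0.55·0.5500 + 0.45·0.4500) ≈ 0.5990
After a trace-element assay='no-match': P(supplier A) = 0.45·0.5990 / (0.45·0.5990 + 0.25·0.4010) ≈ 0.7289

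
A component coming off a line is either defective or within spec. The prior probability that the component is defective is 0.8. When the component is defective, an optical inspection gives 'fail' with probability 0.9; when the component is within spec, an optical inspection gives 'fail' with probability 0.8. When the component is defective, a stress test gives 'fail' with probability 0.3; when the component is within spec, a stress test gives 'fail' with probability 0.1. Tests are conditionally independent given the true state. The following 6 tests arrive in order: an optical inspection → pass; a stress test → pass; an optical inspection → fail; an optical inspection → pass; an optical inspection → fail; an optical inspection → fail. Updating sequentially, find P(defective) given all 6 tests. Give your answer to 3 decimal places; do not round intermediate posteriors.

0.525

After an optical inspection='pass': P(defective) = 0.1·0.8000 / (0.1·0.8000 + 0.2·0.2000) ≈ 0.6667
After a stress test='pass': P(defective) = 0.7·0.6667 / (0.7·0.6667 + 0.9·0.3333) ≈ 0.6087
After an optical inspection='fail': P(defective) = 0.9·0.6087 / (0.9·0.6087 + 0.8·0.3913) ≈ 0.6364
After an optical inspection='pass': P(defective) = 0.1·0.6364 / (0.1·0.6364 + 0.2·0.3636) ≈ 0.4667
After an optical inspection='fail': P(defective) = 0.9·0.4667 / (0.9·0.4667 + 0.8·0.5333) ≈ 0.4961
After an optical inspection='fail': P(defective) = 0.9·0.4961 / (0.9·0.4961 + 0.8·0.5039) ≈ 0.5255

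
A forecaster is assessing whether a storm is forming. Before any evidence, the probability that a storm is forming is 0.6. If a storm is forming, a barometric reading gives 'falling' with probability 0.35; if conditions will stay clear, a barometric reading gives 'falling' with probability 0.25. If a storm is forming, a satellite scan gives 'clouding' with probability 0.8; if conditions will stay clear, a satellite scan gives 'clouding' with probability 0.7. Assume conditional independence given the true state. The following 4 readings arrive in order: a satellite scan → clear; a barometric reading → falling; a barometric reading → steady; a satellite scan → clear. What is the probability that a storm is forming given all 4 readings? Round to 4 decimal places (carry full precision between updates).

After a satellite scan='clear': P(storm) = 0.2·0.6000 / (0.2·0.6000 + 0.3·0.4000) ≈ 0.5000
After a barometric reading='falling': P(storm) = 0.35·0.5000 / (0.35·0.5000 + 0.25·0.5000) ≈ 0.5833
After a barometric reading='steady': P(storm) = 0.65·0.5833 / (0.65·0.5833 + 0.75·0.4167) ≈ 0.5482
After a satellite scan='clear': P(storm) = 0.2·0.5482 / (0.2·0.5482 + 0.3·0.4518) ≈ 0.4472

0.4472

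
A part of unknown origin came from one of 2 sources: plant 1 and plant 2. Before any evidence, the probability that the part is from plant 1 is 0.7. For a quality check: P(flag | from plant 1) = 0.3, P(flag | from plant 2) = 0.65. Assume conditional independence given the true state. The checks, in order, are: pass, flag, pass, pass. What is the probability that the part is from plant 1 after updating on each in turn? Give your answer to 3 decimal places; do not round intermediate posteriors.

0.896

After 'pass': P(plant 1) = 0.7·0.7000 / (0.7·0.7000 + 0.35·0.3000) ≈ 0.8235
After 'flag': P(plant 1) = 0.3·0.8235 / (0.3·0.8235 + 0.65·0.1765) ≈ 0.6829
After 'pass': P(plant 1) = 0.7·0.6829 / (0.7·0.6829 + 0.35·0.3171) ≈ 0.8116
After 'pass': P(plant 1) = 0.7·0.8116 / (0.7·0.8116 + 0.35·0.1884) ≈ 0.8960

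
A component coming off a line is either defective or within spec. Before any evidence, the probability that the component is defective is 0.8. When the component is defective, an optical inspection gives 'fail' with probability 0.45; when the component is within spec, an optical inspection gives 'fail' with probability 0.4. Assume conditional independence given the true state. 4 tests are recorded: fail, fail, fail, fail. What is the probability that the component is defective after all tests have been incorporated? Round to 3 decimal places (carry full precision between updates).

After 'fail': P(defective) = 0.45·0.8000 / (0.45·0.8000 + 0.4·0.2000) ≈ 0.8182
After 'fail': P(defective) = 0.45·0.8182 / (0.45·0.8182 + 0.4·0.1818) ≈ 0.8351
After 'fail': P(defective) = 0.45·0.8351 / (0.45·0.8351 + 0.4·0.1649) ≈ 0.8506
After 'fail': P(defective) = 0.45·0.8506 / (0.45·0.8506 + 0.4·0.1494) ≈ 0.8650

0.865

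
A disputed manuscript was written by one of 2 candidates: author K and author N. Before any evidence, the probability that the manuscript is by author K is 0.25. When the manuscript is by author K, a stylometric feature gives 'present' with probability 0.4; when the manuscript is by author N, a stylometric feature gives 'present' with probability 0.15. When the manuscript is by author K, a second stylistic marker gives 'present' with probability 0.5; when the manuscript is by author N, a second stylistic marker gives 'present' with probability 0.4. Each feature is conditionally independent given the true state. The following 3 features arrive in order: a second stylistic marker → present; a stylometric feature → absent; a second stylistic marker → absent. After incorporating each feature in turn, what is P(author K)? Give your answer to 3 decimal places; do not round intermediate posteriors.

0.197

After a second stylistic marker='present': P(author K) = 0.5·0.2500 / (0.5·0.2500 + 0.4·0.7500) ≈ 0.2941
After a stylometric feature='absent': P(author K) = 0.6·0.2941 / (0.6·0.2941 + 0.85·0.7059) ≈ 0.2273
After a second stylistic marker='absent': P(author K) = 0.5·0.2273 / (0.5·0.2273 + 0.6·0.7727) ≈ 0.1969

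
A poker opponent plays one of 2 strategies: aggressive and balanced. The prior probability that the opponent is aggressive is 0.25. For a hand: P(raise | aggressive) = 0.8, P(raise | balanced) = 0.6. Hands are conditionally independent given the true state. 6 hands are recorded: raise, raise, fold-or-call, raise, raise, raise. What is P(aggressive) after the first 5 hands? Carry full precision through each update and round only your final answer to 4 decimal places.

After 'raise': P(aggressive) = 0.8·0.2500 / (0.8·0.2500 + 0.6·0.7500) ≈ 0.3077
After 'raise': P(aggressive) = 0.8·0.3077 / (0.8·0.3077 + 0.6·0.6923) ≈ 0.3721
After 'fold-or-call': P(aggressive) = 0.2·0.3721 / (0.2·0.3721 + 0.4·0.6279) ≈ 0.2286
After 'raise': P(aggressive) = 0.8·0.2286 / (0.8·0.2286 + 0.6·0.7714) ≈ 0.2832
After 'raise': P(aggressive) = 0.8·0.2832 / (0.8·0.2832 + 0.6·0.7168) ≈ 0.3450

0.3450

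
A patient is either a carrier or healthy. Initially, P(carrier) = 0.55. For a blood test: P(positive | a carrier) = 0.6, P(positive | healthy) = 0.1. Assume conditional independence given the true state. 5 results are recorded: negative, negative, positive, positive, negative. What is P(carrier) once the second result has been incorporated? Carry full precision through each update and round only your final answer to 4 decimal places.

0.1945

After 'negative': P(carrier) = 0.4·0.5500 / (0.4·0.5500 + 0.9·0.4500) ≈ 0.3520
After 'negative': P(carrier) = 0.4·0.3520 / (0.4·0.3520 + 0.9·0.6480) ≈ 0.1945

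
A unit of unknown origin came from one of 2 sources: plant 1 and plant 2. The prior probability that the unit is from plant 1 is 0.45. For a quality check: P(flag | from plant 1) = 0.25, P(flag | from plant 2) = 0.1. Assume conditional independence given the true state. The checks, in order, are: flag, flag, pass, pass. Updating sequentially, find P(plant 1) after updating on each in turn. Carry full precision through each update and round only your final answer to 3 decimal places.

0.780

After 'flag': P(plant 1) = 0.25·0.4500 / (0.25·0.4500 + 0.1·0.5500) ≈ 0.6716
After 'flag': P(plant 1) = 0.25·0.6716 / (0.25·0.6716 + 0.1·0.3284) ≈ 0.8364
After 'pass': P(plant 1) = 0.75·0.8364 / (0.75·0.8364 + 0.9·0.1636) ≈ 0.8099
After 'pass': P(plant 1) = 0.75·0.8099 / (0.75·0.8099 + 0.9·0.1901) ≈ 0.7803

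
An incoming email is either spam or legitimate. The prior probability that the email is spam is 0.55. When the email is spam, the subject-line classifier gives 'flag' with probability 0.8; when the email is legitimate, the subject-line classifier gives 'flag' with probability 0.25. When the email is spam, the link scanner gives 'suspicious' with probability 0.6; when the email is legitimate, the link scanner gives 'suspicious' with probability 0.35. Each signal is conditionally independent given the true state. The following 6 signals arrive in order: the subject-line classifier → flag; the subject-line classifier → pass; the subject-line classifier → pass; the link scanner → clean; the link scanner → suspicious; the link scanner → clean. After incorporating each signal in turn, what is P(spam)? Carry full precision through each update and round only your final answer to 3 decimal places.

After the subject-line classifier='flag': P(spam) = 0.8·0.5500 / (0.8·0.5500 + 0.25·0.4500) ≈ 0.7964
After the subject-line classifier='pass': P(spam) = 0.2·0.7964 / (0.2·0.7964 + 0.75·0.2036) ≈ 0.5105
After the subject-line classifier='pass': P(spam) = 0.2·0.5105 / (0.2·0.5105 + 0.75·0.4895) ≈ 0.2176
After the link scanner='clean': P(spam) = 0.4·0.2176 / (0.4·0.2176 + 0.65·0.7824) ≈ 0.1461
After the link scanner='suspicious': P(spam) = 0.6·0.1461 / (0.6·0.1461 + 0.35·0.8539) ≈ 0.2268
After the link scanner='clean': P(spam) = 0.4·0.2268 / (0.4·0.2268 + 0.65·0.7732) ≈ 0.1529

0.153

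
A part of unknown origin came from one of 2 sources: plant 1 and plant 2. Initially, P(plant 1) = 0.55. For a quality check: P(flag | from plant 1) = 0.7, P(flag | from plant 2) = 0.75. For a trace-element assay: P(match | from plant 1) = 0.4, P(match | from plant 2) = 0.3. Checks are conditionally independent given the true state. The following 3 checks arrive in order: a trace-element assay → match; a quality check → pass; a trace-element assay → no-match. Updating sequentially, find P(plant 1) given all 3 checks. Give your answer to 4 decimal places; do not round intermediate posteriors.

After a trace-element assay='match': P(plant 1) = 0.4·0.5500 / (0.4·0.5500 + 0.3·0.4500) ≈ 0.6197
After a quality check='pass': P(plant 1) = 0.3·0.6197 / (0.3·0.6197 + 0.25·0.3803) ≈ 0.6617
After a trace-element assay='no-match': P(plant 1) = 0.6·0.6617 / (0.6·0.6617 + 0.7·0.3383) ≈ 0.6263

0.6263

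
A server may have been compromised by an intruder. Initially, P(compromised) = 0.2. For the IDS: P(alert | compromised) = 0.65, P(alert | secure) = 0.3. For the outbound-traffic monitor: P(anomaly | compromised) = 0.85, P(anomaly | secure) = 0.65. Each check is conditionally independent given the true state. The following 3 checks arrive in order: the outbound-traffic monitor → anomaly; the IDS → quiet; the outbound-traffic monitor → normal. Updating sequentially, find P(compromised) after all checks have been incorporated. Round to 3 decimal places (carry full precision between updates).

After the outbound-traffic monitor='anomaly': P(compromised) = 0.85·0.2000 / (0.85·0.2000 + 0.65·0.8000) ≈ 0.2464
After the IDS='quiet': P(compromised) = 0.35·0.2464 / (0.35·0.2464 + 0.7·0.7536) ≈ 0.1405
After the outbound-traffic monitor='normal': P(compromised) = 0.15·0.1405 / (0.15·0.1405 + 0.35·0.8595) ≈ 0.0655

0.065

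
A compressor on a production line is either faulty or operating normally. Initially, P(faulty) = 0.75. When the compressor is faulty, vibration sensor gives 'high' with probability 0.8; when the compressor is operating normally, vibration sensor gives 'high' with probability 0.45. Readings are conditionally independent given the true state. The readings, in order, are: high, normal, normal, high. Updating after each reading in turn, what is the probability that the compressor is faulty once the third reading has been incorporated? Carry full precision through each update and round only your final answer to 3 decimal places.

0.414

After 'high': P(faulty) = 0.8·0.7500 / (0.8·0.7500 + 0.45·0.2500) ≈ 0.8421
After 'normal': P(faulty) = 0.2·0.8421 / (0.2·0.8421 + 0.55·0.1579) ≈ 0.6598
After 'normal': P(faulty) = 0.2·0.6598 / (0.2·0.6598 + 0.55·0.3402) ≈ 0.4136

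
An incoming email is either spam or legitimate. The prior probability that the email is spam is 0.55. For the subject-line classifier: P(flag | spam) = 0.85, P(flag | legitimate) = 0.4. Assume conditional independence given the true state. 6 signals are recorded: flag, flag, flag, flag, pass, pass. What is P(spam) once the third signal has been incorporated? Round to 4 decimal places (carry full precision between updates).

0.9214

Each posterior becomes the prior for the next update.
After 'flag': P(spam) = 0.85·0.5500 / (0.85·0.5500 + 0.4·0.4500) ≈ 0.7220
After 'flag': P(spam) = 0.85·0.7220 / (0.85·0.7220 + 0.4·0.2780) ≈ 0.8466
After 'flag': P(spam) = 0.85·0.8466 / (0.85·0.8466 + 0.4·0.1534) ≈ 0.9214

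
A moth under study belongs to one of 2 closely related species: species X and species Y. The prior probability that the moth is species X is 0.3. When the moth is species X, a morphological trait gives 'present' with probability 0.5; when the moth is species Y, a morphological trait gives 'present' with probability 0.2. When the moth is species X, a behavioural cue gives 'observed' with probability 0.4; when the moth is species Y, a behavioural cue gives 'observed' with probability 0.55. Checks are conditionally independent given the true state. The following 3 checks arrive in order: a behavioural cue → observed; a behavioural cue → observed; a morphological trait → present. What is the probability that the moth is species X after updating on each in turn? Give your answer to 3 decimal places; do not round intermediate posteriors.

After a behavioural cue='observed': P(species X) = 0.4·0.3000 / (0.4·0.3000 + 0.55·0.7000) ≈ 0.2376
After a behavioural cue='observed': P(species X) = 0.4·0.2376 / (0.4·0.2376 + 0.55·0.7624) ≈ 0.1848
After a morphological trait='present': P(species X) = 0.5·0.1848 / (0.5·0.1848 + 0.2·0.8152) ≈ 0.3617

0.362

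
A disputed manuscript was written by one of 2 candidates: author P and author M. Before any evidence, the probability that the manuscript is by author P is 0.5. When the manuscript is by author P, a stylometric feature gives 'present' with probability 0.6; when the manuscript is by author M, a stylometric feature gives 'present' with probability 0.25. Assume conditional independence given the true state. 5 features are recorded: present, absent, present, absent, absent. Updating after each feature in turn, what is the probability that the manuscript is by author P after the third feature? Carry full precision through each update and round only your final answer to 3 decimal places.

Apply Bayes' rule sequentially, carrying P(author P) forward.
After 'present': P(author P) = 0.6·0.5000 / (0.6·0.5000 + 0.25·0.5000) ≈ 0.7059
After 'absent': P(author P) = 0.4·0.7059 / (0.4·0.7059 + 0.75·0.2941) ≈ 0.5614
After 'present': P(author P) = 0.6·0.5614 / (0.6·0.5614 + 0.25·0.4386) ≈ 0.7544

0.754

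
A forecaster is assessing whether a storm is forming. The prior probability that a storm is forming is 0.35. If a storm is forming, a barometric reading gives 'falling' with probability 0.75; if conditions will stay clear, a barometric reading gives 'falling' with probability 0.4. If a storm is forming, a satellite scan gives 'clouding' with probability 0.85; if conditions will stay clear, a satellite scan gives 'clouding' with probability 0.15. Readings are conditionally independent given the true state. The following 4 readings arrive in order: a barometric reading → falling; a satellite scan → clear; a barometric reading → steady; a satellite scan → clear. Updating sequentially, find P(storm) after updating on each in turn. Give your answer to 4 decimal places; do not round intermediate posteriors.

Each posterior becomes the prior for the next update.
After a barometric reading='falling': P(storm) = 0.75·0.3500 / (0.75·0.3500 + 0.4·0.6500) ≈ 0.5024
After a satellite scan='clear': P(storm) = 0.15·0.5024 / (0.15·0.5024 + 0.85·0.4976) ≈ 0.1512
After a barometric reading='steady': P(storm) = 0.25·0.1512 / (0.25·0.1512 + 0.6·0.8488) ≈ 0.0691
After a satellite scan='clear': P(storm) = 0.15·0.0691 / (0.15·0.0691 + 0.85·0.9309) ≈ 0.0129

0.0129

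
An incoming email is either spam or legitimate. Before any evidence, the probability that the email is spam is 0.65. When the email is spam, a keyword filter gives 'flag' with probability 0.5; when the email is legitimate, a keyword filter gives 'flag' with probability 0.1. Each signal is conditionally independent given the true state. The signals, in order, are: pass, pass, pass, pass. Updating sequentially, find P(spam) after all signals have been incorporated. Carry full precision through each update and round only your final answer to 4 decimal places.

0.1503

After 'pass': P(spam) = 0.5·0.6500 / (0.5·0.6500 + 0.9·0.3500) ≈ 0.5078
After 'pass': P(spam) = 0.5·0.5078 / (0.5·0.5078 + 0.9·0.4922) ≈ 0.3643
After 'pass': P(spam) = 0.5·0.3643 / (0.5·0.3643 + 0.9·0.6357) ≈ 0.2415
After 'pass': P(spam) = 0.5·0.2415 / (0.5·0.2415 + 0.9·0.7585) ≈ 0.1503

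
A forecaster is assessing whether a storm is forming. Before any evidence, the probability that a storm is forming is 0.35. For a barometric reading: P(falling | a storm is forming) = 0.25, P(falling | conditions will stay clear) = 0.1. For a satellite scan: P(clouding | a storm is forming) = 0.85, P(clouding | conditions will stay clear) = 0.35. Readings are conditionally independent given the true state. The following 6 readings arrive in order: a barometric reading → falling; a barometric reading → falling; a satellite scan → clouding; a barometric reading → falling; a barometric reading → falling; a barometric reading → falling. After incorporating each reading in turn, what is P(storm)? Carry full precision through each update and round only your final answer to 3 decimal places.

After a barometric reading='falling': P(storm) = 0.25·0.3500 / (0.25·0.3500 + 0.1·0.6500) ≈ 0.5738
After a barometric reading='falling': P(storm) = 0.25·0.5738 / (0.25·0.5738 + 0.1·0.4262) ≈ 0.7709
After a satellite scan='clouding': P(storm) = 0.85·0.7709 / (0.85·0.7709 + 0.35·0.2291) ≈ 0.8910
After a barometric reading='falling': P(storm) = 0.25·0.8910 / (0.25·0.8910 + 0.1·0.1090) ≈ 0.9533
After a barometric reading='falling': P(storm) = 0.25·0.9533 / (0.25·0.9533 + 0.1·0.0467) ≈ 0.9808
After a barometric reading='falling': P(storm) = 0.25·0.9808 / (0.25·0.9808 + 0.1·0.0192) ≈ 0.9922

0.992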